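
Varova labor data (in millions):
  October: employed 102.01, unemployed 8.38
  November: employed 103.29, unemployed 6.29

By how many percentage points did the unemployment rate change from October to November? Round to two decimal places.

The unemployment rate changed by −1.85 percentage points.

October: labor force = 102.01 + 8.38 = 110.39; u = 8.38/110.39 = 7.59%.
November: labor force = 103.29 + 6.29 = 109.58; u = 6.29/109.58 = 5.74%.
Change = 5.74% − 7.59% = −1.85 pp.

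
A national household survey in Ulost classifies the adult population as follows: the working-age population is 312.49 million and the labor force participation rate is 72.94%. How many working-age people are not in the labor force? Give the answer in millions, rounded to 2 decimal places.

About 84.56 million are not in the labor force.

Share not in the labor force = 1 − 0.7294 = 0.2706.
Not in labor force = 0.2706 × 312.49 ≈ 84.56 million.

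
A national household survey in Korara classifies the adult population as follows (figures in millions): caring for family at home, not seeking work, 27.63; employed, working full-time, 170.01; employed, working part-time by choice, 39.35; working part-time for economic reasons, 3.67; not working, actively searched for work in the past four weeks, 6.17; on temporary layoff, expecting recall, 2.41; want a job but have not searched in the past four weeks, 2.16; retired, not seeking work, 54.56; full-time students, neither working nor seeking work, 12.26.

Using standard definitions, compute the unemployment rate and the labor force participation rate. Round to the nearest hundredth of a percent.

Employed = 170.01 + 39.35 + 3.67 = 213.03 million (anyone who worked, including part-time for economic reasons, counts as employed).
Unemployed = 6.17 + 2.41 = 8.58 million (jobless and actively searching, or on temporary layoff).
Labor force = 213.03 + 8.58 = 221.61 million.
Not in labor force = 27.63 + 2.16 + 54.56 + 12.26 = 96.61 million (those not working and not actively searching are outside the labor force — including those who want a job but have given up searching).
Civilian working-age population = 221.61 + 96.61 = 318.22 million.
Unemployment rate = 8.58 / 221.61 = 3.87%.
Labor force participation rate = 221.61 / 318.22 = 69.64%.

Unemployment rate ≈ 3.87%; labor force participation rate ≈ 69.64%.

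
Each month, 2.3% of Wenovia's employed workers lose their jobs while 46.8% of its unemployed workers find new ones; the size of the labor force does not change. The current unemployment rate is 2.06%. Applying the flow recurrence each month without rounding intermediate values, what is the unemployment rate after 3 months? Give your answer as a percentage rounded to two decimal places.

Unemployment rate after three months ≈ 4.34%.

With a fixed labor force, u_{t+1} = u_t + s·(1−u_t) − f·u_t = u_t·(1−s−f) + s.
Here 1−s−f = 0.509 and s = 0.023.
u_1 = 0.020600 × 0.509 + 0.023 = 0.033485.
u_2 = 0.033485 × 0.509 + 0.023 = 0.040044.
u_3 = 0.040044 × 0.509 + 0.023 = 0.043382.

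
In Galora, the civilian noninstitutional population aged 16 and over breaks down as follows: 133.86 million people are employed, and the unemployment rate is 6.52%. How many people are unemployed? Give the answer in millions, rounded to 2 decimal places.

Let U be the number unemployed. The labor force is E + U, and U/(E+U) = 0.0652.
So U = 0.0652 × 133.86 / (1 − 0.0652) = 8.7277 / 0.9348 ≈ 9.34 million.

About 9.34 million are unemployed.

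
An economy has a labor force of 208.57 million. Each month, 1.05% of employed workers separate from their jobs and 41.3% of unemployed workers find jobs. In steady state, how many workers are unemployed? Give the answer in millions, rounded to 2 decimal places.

Steady-state unemployment rate u* = s/(s+f) = 1.05/(1.05+41.3) = 0.024793.
Unemployed = u* × labor force = 0.024793 × 208.57 ≈ 5.17 million.

About 5.17 million are unemployed in steady state.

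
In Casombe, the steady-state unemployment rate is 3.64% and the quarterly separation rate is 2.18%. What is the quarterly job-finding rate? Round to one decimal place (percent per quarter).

From u* = s/(s+f): f = s·(1−u)/u.
f = 2.18 × (1 − 0.0364) / 0.0364 = 2.1006 / 0.0364 ≈ 57.7% per quarter.

Job-finding rate ≈ 57.7% per quarter.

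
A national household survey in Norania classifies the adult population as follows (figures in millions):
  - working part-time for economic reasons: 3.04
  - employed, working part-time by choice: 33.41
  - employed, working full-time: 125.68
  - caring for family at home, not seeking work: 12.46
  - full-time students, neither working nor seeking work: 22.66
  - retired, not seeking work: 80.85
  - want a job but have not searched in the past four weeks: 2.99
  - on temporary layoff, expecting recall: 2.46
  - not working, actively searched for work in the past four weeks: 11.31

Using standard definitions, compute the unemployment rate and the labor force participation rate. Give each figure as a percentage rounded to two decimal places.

Unemployment rate ≈ 7.83%; labor force participation rate ≈ 59.66%.

Employed = 3.04 + 33.41 + 125.68 = 162.13 million (anyone who worked, including part-time for economic reasons, counts as employed).
Unemployed = 2.46 + 11.31 = 13.77 million (jobless and actively searching, or on temporary layoff).
Labor force = 162.13 + 13.77 = 175.90 million.
Not in labor force = 12.46 + 22.66 + 80.85 + 2.99 = 118.96 million (those not working and not actively searching are outside the labor force — including those who want a job but have given up searching).
Civilian working-age population = 175.90 + 118.96 = 294.86 million.
Unemployment rate = 13.77 / 175.90 = 7.83%.
Labor force participation rate = 175.90 / 294.86 = 59.66%.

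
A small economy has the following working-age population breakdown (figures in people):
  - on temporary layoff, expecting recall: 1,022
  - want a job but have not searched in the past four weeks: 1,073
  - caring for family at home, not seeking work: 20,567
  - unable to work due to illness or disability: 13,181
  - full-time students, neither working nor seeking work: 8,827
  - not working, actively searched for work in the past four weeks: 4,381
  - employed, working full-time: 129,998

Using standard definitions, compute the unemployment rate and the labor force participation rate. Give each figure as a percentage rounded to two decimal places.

Employed = 129,998.
Unemployed = 1,022 + 4,381 = 5,403 (jobless and actively searching, or on temporary layoff).
Labor force = 129,998 + 5,403 = 135,401.
Not in labor force = 1,073 + 20,567 + 13,181 + 8,827 = 43,648 (those not working and not actively searching are outside the labor force — including those who want a job but have given up searching).
Civilian working-age population = 135,401 + 43,648 = 179,049.
Unemployment rate = 5,403 / 135,401 = 3.99%.
Labor force participation rate = 135,401 / 179,049 = 75.62%.

Unemployment rate ≈ 3.99%; labor force participation rate ≈ 75.62%.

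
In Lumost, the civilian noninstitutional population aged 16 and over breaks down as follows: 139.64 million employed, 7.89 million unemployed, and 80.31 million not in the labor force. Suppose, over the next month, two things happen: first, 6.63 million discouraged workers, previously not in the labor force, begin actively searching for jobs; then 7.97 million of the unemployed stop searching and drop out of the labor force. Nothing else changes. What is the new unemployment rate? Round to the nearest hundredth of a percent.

New unemployment rate ≈ 4.48%.

Initially, labor force = 139.64 + 7.89 = 147.53 million, so u = 7.89/147.53 = 5.35%.
After the first change, unemployed and labor force both rise by 6.63 → E = 139.64, U = 14.52, labor force = 154.16 million.
After the second change, unemployed and labor force both fall by 7.97 → E = 139.64, U = 6.55, labor force = 146.19 million.
New unemployment rate = 6.55 / 146.19 = 4.48%.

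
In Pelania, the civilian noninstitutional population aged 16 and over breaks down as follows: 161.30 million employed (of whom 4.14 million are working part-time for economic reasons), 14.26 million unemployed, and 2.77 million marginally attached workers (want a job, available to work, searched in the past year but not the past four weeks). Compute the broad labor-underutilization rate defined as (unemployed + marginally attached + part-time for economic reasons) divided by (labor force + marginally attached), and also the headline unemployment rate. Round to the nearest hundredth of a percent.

Labor force = 161.30 + 14.26 = 175.56 million.
Numerator = 14.26 + 2.77 + 4.14 = 21.17 million.
Denominator = 175.56 + 2.77 = 178.33 million.
Broad rate = 21.17 / 178.33 = 11.87%.
Headline unemployment rate = 14.26 / 175.56 = 8.12%.

Broad underutilization rate ≈ 11.87%; headline unemployment rate ≈ 8.12%.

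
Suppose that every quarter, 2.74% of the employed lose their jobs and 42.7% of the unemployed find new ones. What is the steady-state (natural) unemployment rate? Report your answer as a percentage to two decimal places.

At steady state the flows balance: s·E = f·U, so U/(E+U) = s/(s+f).
u* = 2.74 / (2.74 + 42.7) = 2.74 / 45.44 = 6.03%.

Steady-state unemployment rate ≈ 6.03%.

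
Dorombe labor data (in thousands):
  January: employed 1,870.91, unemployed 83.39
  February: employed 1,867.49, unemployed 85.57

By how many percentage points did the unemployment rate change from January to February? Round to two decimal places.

The unemployment rate changed by +0.11 percentage points.

January: labor force = 1,870.91 + 83.39 = 1,954.30; u = 83.39/1,954.30 = 4.27%.
February: labor force = 1,867.49 + 85.57 = 1,953.06; u = 85.57/1,953.06 = 4.38%.
Change = 4.38% − 4.27% = +0.11 pp.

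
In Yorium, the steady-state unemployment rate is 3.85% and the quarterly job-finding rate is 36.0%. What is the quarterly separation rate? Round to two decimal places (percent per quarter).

From u* = s/(s+f): s = u·f/(1−u).
s = 0.0385 × 36.0 / (1 − 0.0385) = 1.3860 / 0.9615 ≈ 1.44% per quarter.

Separation rate ≈ 1.44% per quarter.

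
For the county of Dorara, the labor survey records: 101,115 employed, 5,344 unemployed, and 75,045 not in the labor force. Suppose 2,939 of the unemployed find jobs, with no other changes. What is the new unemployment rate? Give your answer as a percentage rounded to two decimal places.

New unemployment rate ≈ 2.26%.

Initially, labor force = 101,115 + 5,344 = 106,459, so u = 5,344/106,459 = 5.02%.
After the change, unemployed falls and employed rises by 2,939; labor force unchanged → E = 104,054, U = 2,405, labor force = 106,459.
New unemployment rate = 2,405 / 106,459 = 2.26%.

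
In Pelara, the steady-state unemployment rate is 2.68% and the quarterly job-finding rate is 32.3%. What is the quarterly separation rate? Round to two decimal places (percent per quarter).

Separation rate ≈ 0.89% per quarter.

From u* = s/(s+f): s = u·f/(1−u).
s = 0.0268 × 32.3 / (1 − 0.0268) = 0.8656 / 0.9732 ≈ 0.89% per quarter.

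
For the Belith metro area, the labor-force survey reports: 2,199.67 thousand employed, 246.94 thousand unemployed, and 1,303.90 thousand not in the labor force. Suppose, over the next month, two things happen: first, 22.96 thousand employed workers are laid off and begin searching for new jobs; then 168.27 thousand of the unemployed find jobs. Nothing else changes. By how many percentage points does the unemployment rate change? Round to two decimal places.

The unemployment rate changes by −5.94 percentage points.

Initially, labor force = 2,199.67 + 246.94 = 2,446.61 thousand, so u = 246.94/2,446.61 = 10.09%.
After the first change, employed falls and unemployed rises by 22.96; labor force unchanged → E = 2,176.71, U = 269.90, labor force = 2,446.61 thousand.
After the second change, unemployed falls and employed rises by 168.27; labor force unchanged → E = 2,344.98, U = 101.63, labor force = 2,446.61 thousand.
New unemployment rate = 101.63 / 2,446.61 = 4.15%.
Change = 4.15% − 10.09% = −5.94 percentage points.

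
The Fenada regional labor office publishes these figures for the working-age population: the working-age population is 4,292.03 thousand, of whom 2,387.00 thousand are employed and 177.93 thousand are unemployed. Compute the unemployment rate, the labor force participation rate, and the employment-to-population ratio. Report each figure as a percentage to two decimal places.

Labor force = employed + unemployed = 2,387.00 + 177.93 = 2,564.93 thousand.
Unemployment rate = 177.93 / 2,564.93 = 6.94%.
Labor force participation rate = 2,564.93 / 4,292.03 = 59.76%.
Employment-population ratio = 2,387.00 / 4,292.03 = 55.61%.

Unemployment rate ≈ 6.94%; labor force participation rate ≈ 59.76%; employment-population ratio ≈ 55.61%.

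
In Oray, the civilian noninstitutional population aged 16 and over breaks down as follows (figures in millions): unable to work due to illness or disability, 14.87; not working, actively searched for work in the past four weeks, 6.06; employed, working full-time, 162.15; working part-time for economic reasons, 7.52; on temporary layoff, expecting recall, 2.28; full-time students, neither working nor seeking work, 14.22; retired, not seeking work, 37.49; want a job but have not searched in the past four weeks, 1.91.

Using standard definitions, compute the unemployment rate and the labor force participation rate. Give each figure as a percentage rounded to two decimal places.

Employed = 162.15 + 7.52 = 169.67 million (anyone who worked, including part-time for economic reasons, counts as employed).
Unemployed = 6.06 + 2.28 = 8.34 million (jobless and actively searching, or on temporary layoff).
Labor force = 169.67 + 8.34 = 178.01 million.
Not in labor force = 14.87 + 14.22 + 37.49 + 1.91 = 68.49 million (those not working and not actively searching are outside the labor force — including those who want a job but have given up searching).
Civilian working-age population = 178.01 + 68.49 = 246.50 million.
Unemployment rate = 8.34 / 178.01 = 4.69%.
Labor force participation rate = 178.01 / 246.50 = 72.22%.

Unemployment rate ≈ 4.69%; labor force participation rate ≈ 72.22%.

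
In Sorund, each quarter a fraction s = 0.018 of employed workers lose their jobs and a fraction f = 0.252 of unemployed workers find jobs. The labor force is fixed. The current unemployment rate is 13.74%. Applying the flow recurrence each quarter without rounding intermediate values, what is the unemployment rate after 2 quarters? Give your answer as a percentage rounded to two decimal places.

With a fixed labor force, u_{t+1} = u_t + s·(1−u_t) − f·u_t = u_t·(1−s−f) + s.
Here 1−s−f = 0.730 and s = 0.018.
u_1 = 0.137400 × 0.730 + 0.018 = 0.118302.
u_2 = 0.118302 × 0.730 + 0.018 = 0.104360.

Unemployment rate after two quarters ≈ 10.44%.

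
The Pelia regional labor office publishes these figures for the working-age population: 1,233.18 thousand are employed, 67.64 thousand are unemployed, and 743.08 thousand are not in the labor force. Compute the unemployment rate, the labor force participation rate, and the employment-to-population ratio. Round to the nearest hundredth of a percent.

Unemployment rate ≈ 5.20%; labor force participation rate ≈ 63.64%; employment-population ratio ≈ 60.33%.

Labor force = employed + unemployed = 1,233.18 + 67.64 = 1,300.82 thousand.
Working-age population = 1,300.82 + 743.08 = 2,043.90 thousand.
Unemployment rate = 67.64 / 1,300.82 = 5.20%.
Labor force participation rate = 1,300.82 / 2,043.90 = 63.64%.
Employment-population ratio = 1,233.18 / 2,043.90 = 60.33%.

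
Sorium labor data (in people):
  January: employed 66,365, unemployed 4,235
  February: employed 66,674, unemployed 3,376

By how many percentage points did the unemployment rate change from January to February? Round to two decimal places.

January: labor force = 66,365 + 4,235 = 70,600; u = 4,235/70,600 = 6.00%.
February: labor force = 66,674 + 3,376 = 70,050; u = 3,376/70,050 = 4.82%.
Change = 4.82% − 6.00% = −1.18 pp.

The unemployment rate changed by −1.18 percentage points.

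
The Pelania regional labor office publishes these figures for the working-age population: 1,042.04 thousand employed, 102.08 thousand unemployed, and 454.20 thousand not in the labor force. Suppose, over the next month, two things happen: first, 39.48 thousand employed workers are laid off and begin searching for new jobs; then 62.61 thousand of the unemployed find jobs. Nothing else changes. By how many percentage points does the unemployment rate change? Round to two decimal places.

The unemployment rate changes by −2.02 percentage points.

Initially, labor force = 1,042.04 + 102.08 = 1,144.12 thousand, so u = 102.08/1,144.12 = 8.92%.
After the first change, employed falls and unemployed rises by 39.48; labor force unchanged → E = 1,002.56, U = 141.56, labor force = 1,144.12 thousand.
After the second change, unemployed falls and employed rises by 62.61; labor force unchanged → E = 1,065.17, U = 78.95, labor force = 1,144.12 thousand.
New unemployment rate = 78.95 / 1,144.12 = 6.90%.
Change = 6.90% − 8.92% = −2.02 percentage points.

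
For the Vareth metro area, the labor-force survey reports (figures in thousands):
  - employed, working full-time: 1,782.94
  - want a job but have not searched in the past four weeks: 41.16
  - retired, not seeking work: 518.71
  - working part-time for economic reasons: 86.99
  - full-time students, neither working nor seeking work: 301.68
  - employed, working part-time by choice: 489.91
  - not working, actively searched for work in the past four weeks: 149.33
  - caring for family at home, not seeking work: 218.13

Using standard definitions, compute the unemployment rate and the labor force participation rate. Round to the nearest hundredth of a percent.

Employed = 1,782.94 + 86.99 + 489.91 = 2,359.84 thousand (anyone who worked, including part-time for economic reasons, counts as employed).
Unemployed = 149.33 thousand.
Labor force = 2,359.84 + 149.33 = 2,509.17 thousand.
Not in labor force = 41.16 + 518.71 + 301.68 + 218.13 = 1,079.68 thousand (those not working and not actively searching are outside the labor force — including those who want a job but have given up searching).
Civilian working-age population = 2,509.17 + 1,079.68 = 3,588.85 thousand.
Unemployment rate = 149.33 / 2,509.17 = 5.95%.
Labor force participation rate = 2,509.17 / 3,588.85 = 69.92%.

Unemployment rate ≈ 5.95%; labor force participation rate ≈ 69.92%.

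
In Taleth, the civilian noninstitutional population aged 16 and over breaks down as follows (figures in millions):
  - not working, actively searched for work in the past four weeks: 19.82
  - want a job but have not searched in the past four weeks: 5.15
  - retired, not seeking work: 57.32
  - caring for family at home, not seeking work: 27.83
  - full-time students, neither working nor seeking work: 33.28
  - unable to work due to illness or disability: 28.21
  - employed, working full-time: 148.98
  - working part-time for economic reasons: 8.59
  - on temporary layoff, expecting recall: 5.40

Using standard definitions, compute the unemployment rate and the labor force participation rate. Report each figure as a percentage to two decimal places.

Unemployment rate ≈ 13.80%; labor force participation rate ≈ 54.63%.

Employed = 148.98 + 8.59 = 157.57 million (anyone who worked, including part-time for economic reasons, counts as employed).
Unemployed = 19.82 + 5.40 = 25.22 million (jobless and actively searching, or on temporary layoff).
Labor force = 157.57 + 25.22 = 182.79 million.
Not in labor force = 5.15 + 57.32 + 27.83 + 33.28 + 28.21 = 151.79 million (those not working and not actively searching are outside the labor force — including those who want a job but have given up searching).
Civilian working-age population = 182.79 + 151.79 = 334.58 million.
Unemployment rate = 25.22 / 182.79 = 13.80%.
Labor force participation rate = 182.79 / 334.58 = 54.63%.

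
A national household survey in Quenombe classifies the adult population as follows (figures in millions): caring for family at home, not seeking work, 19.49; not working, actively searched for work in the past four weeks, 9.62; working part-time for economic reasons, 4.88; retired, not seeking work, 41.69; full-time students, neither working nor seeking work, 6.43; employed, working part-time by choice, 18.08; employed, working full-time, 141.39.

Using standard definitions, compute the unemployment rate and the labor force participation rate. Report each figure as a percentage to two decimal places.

Unemployment rate ≈ 5.53%; labor force participation rate ≈ 72.01%.

Employed = 4.88 + 18.08 + 141.39 = 164.35 million (anyone who worked, including part-time for economic reasons, counts as employed).
Unemployed = 9.62 million.
Labor force = 164.35 + 9.62 = 173.97 million.
Not in labor force = 19.49 + 41.69 + 6.43 = 67.61 million (those not working and not actively searching are outside the labor force).
Civilian working-age population = 173.97 + 67.61 = 241.58 million.
Unemployment rate = 9.62 / 173.97 = 5.53%.
Labor force participation rate = 173.97 / 241.58 = 72.01%.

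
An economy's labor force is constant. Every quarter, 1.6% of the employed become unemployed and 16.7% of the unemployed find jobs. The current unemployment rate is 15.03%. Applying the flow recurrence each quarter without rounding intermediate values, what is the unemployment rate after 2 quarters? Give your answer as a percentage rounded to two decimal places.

With a fixed labor force, u_{t+1} = u_t + s·(1−u_t) − f·u_t = u_t·(1−s−f) + s.
Here 1−s−f = 0.817 and s = 0.016.
u_1 = 0.150300 × 0.817 + 0.016 = 0.138795.
u_2 = 0.138795 × 0.817 + 0.016 = 0.129396.

Unemployment rate after two quarters ≈ 12.94%.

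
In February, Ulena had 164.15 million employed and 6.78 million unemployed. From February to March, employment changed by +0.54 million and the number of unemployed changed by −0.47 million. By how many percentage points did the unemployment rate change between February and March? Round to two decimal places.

The unemployment rate changed by −0.28 percentage points.

February: labor force = 164.15 + 6.78 = 170.93; u = 6.78/170.93 = 3.97%.
March: labor force = 164.69 + 6.31 = 171.00; u = 6.31/171.00 = 3.69%.
Change = 3.69% − 3.97% = −0.28 pp.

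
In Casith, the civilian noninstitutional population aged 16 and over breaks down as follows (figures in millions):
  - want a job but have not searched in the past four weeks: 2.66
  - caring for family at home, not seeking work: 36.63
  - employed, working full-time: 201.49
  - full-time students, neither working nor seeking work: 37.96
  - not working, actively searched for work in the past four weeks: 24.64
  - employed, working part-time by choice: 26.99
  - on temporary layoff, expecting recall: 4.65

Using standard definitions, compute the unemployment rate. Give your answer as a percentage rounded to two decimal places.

Unemployment rate ≈ 11.36%.

Employed = 201.49 + 26.99 = 228.48 million.
Unemployed = 24.64 + 4.65 = 29.29 million (jobless and actively searching, or on temporary layoff).
Labor force = 228.48 + 29.29 = 257.77 million.
Unemployment rate = 29.29 / 257.77 = 11.36%.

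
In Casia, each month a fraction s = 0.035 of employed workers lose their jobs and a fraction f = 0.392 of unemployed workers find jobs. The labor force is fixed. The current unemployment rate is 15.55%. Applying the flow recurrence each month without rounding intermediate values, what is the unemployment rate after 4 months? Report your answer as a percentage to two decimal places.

With a fixed labor force, u_{t+1} = u_t + s·(1−u_t) − f·u_t = u_t·(1−s−f) + s.
Here 1−s−f = 0.573 and s = 0.035.
u_1 = 0.155500 × 0.573 + 0.035 = 0.124101.
u_2 = 0.124101 × 0.573 + 0.035 = 0.106110.
u_3 = 0.106110 × 0.573 + 0.035 = 0.095801.
u_4 = 0.095801 × 0.573 + 0.035 = 0.089894.

Unemployment rate after four months ≈ 8.99%.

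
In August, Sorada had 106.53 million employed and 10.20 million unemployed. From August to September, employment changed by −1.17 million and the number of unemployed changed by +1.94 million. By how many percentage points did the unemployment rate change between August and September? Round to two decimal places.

The unemployment rate changed by +1.59 percentage points.

August: labor force = 106.53 + 10.20 = 116.73; u = 10.20/116.73 = 8.74%.
September: labor force = 105.36 + 12.14 = 117.50; u = 12.14/117.50 = 10.33%.
Change = 10.33% − 8.74% = +1.59 pp.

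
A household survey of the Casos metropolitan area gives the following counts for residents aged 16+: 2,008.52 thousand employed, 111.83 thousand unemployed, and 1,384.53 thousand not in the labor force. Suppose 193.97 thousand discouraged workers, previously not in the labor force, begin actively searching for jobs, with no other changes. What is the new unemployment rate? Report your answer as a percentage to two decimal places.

Initially, labor force = 2,008.52 + 111.83 = 2,120.35 thousand, so u = 111.83/2,120.35 = 5.27%.
After the change, unemployed and labor force both rise by 193.97 → E = 2,008.52, U = 305.80, labor force = 2,314.32 thousand.
New unemployment rate = 305.80 / 2,314.32 = 13.21%.

New unemployment rate ≈ 13.21%.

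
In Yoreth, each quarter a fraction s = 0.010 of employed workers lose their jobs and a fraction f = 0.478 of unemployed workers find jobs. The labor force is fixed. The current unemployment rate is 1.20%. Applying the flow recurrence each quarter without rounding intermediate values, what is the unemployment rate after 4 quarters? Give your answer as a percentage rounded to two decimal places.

Unemployment rate after four quarters ≈ 1.99%.

With a fixed labor force, u_{t+1} = u_t + s·(1−u_t) − f·u_t = u_t·(1−s−f) + s.
Here 1−s−f = 0.512 and s = 0.010.
u_1 = 0.012000 × 0.512 + 0.010 = 0.016144.
u_2 = 0.016144 × 0.512 + 0.010 = 0.018266.
u_3 = 0.018266 × 0.512 + 0.010 = 0.019352.
u_4 = 0.019352 × 0.512 + 0.010 = 0.019908.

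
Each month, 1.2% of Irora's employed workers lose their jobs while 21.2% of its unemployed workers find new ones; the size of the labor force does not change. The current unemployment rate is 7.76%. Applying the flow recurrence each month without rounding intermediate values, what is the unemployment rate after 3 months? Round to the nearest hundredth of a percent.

With a fixed labor force, u_{t+1} = u_t + s·(1−u_t) − f·u_t = u_t·(1−s−f) + s.
Here 1−s−f = 0.776 and s = 0.012.
u_1 = 0.077600 × 0.776 + 0.012 = 0.072218.
u_2 = 0.072218 × 0.776 + 0.012 = 0.068041.
u_3 = 0.068041 × 0.776 + 0.012 = 0.064800.

Unemployment rate after three months ≈ 6.48%.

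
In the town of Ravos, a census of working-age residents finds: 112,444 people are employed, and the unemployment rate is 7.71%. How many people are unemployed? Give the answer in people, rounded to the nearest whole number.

Let U be the number unemployed. The labor force is E + U, and U/(E+U) = 0.0771.
So U = 0.0771 × 112,444 / (1 − 0.0771) = 8669.43 / 0.9229 ≈ 9,394.

About 9,394 are unemployed.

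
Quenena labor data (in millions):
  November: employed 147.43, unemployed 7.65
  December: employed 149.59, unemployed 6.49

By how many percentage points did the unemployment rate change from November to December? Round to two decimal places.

The unemployment rate changed by −0.77 percentage points.

November: labor force = 147.43 + 7.65 = 155.08; u = 7.65/155.08 = 4.93%.
December: labor force = 149.59 + 6.49 = 156.08; u = 6.49/156.08 = 4.16%.
Change = 4.16% − 4.93% = −0.77 pp.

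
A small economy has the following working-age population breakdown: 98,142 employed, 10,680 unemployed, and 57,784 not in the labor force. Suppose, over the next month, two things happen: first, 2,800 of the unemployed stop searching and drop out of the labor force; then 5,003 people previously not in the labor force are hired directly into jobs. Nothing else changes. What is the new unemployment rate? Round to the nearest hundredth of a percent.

New unemployment rate ≈ 7.10%.

Initially, labor force = 98,142 + 10,680 = 108,822, so u = 10,680/108,822 = 9.81%.
After the first change, unemployed and labor force both fall by 2,800 → E = 98,142, U = 7,880, labor force = 106,022.
After the second change, employed and labor force both rise by 5,003; unemployed unchanged → E = 103,145, U = 7,880, labor force = 111,025.
New unemployment rate = 7,880 / 111,025 = 7.10%.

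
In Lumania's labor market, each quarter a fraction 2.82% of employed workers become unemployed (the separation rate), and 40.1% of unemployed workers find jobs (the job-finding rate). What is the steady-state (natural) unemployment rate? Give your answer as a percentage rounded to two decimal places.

At steady state the flows balance: s·E = f·U, so U/(E+U) = s/(s+f).
u* = 2.82 / (2.82 + 40.1) = 2.82 / 42.92 = 6.57%.

Steady-state unemployment rate ≈ 6.57%.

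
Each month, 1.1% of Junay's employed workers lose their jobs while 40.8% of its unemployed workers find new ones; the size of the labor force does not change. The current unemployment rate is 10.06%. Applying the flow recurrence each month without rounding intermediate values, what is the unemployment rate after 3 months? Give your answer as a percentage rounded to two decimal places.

With a fixed labor force, u_{t+1} = u_t + s·(1−u_t) − f·u_t = u_t·(1−s−f) + s.
Here 1−s−f = 0.581 and s = 0.011.
u_1 = 0.100600 × 0.581 + 0.011 = 0.069449.
u_2 = 0.069449 × 0.581 + 0.011 = 0.051350.
u_3 = 0.051350 × 0.581 + 0.011 = 0.040834.

Unemployment rate after three months ≈ 4.08%.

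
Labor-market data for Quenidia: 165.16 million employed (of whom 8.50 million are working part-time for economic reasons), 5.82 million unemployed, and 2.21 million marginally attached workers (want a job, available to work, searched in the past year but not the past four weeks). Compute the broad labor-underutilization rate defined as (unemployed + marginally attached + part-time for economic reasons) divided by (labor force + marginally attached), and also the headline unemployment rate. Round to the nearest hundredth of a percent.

Labor force = 165.16 + 5.82 = 170.98 million.
Numerator = 5.82 + 2.21 + 8.50 = 16.53 million.
Denominator = 170.98 + 2.21 = 173.19 million.
Broad rate = 16.53 / 173.19 = 9.54%.
Headline unemployment rate = 5.82 / 170.98 = 3.40%.

Broad underutilization rate ≈ 9.54%; headline unemployment rate ≈ 3.40%.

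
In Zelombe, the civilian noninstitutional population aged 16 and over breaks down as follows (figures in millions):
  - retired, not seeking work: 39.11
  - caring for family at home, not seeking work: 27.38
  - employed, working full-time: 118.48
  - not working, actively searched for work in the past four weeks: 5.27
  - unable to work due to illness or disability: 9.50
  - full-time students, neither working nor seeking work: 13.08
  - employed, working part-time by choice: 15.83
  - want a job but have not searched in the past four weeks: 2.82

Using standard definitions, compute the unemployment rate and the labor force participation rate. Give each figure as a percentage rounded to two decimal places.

Unemployment rate ≈ 3.78%; labor force participation rate ≈ 60.30%.

Employed = 118.48 + 15.83 = 134.31 million.
Unemployed = 5.27 million.
Labor force = 134.31 + 5.27 = 139.58 million.
Not in labor force = 39.11 + 27.38 + 9.50 + 13.08 + 2.82 = 91.89 million (those not working and not actively searching are outside the labor force — including those who want a job but have given up searching).
Civilian working-age population = 139.58 + 91.89 = 231.47 million.
Unemployment rate = 5.27 / 139.58 = 3.78%.
Labor force participation rate = 139.58 / 231.47 = 60.30%.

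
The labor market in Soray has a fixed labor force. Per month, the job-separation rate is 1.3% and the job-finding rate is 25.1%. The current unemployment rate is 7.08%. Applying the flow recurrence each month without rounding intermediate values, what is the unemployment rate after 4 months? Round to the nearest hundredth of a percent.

With a fixed labor force, u_{t+1} = u_t + s·(1−u_t) − f·u_t = u_t·(1−s−f) + s.
Here 1−s−f = 0.736 and s = 0.013.
u_1 = 0.070800 × 0.736 + 0.013 = 0.065109.
u_2 = 0.065109 × 0.736 + 0.013 = 0.060920.
u_3 = 0.060920 × 0.736 + 0.013 = 0.057837.
u_4 = 0.057837 × 0.736 + 0.013 = 0.055568.

Unemployment rate after four months ≈ 5.56%.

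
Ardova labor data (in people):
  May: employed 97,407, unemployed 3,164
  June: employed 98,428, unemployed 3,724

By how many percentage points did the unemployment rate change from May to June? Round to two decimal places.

May: labor force = 97,407 + 3,164 = 100,571; u = 3,164/100,571 = 3.15%.
June: labor force = 98,428 + 3,724 = 102,152; u = 3,724/102,152 = 3.65%.
Change = 3.65% − 3.15% = +0.50 pp.

The unemployment rate changed by +0.50 percentage points.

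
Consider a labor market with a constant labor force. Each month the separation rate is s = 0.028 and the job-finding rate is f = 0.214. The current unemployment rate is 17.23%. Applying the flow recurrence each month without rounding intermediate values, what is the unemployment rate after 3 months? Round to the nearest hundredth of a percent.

With a fixed labor force, u_{t+1} = u_t + s·(1−u_t) − f·u_t = u_t·(1−s−f) + s.
Here 1−s−f = 0.758 and s = 0.028.
u_1 = 0.172300 × 0.758 + 0.028 = 0.158603.
u_2 = 0.158603 × 0.758 + 0.028 = 0.148221.
u_3 = 0.148221 × 0.758 + 0.028 = 0.140352.

Unemployment rate after three months ≈ 14.04%.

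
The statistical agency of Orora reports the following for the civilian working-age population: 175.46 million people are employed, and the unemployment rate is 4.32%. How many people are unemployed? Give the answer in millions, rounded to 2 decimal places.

Let U be the number unemployed. The labor force is E + U, and U/(E+U) = 0.0432.
So U = 0.0432 × 175.46 / (1 − 0.0432) = 7.5799 / 0.9568 ≈ 7.92 million.

About 7.92 million are unemployed.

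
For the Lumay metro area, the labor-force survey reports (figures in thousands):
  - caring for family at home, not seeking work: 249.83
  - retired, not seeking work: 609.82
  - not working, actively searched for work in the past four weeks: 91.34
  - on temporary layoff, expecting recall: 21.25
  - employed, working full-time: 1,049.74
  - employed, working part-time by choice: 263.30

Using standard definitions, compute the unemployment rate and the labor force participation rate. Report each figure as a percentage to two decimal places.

Employed = 1,049.74 + 263.30 = 1,313.04 thousand.
Unemployed = 91.34 + 21.25 = 112.59 thousand (jobless and actively searching, or on temporary layoff).
Labor force = 1,313.04 + 112.59 = 1,425.63 thousand.
Not in labor force = 249.83 + 609.82 = 859.65 thousand (those not working and not actively searching are outside the labor force).
Civilian working-age population = 1,425.63 + 859.65 = 2,285.28 thousand.
Unemployment rate = 112.59 / 1,425.63 = 7.90%.
Labor force participation rate = 1,425.63 / 2,285.28 = 62.38%.

Unemployment rate ≈ 7.90%; labor force participation rate ≈ 62.38%.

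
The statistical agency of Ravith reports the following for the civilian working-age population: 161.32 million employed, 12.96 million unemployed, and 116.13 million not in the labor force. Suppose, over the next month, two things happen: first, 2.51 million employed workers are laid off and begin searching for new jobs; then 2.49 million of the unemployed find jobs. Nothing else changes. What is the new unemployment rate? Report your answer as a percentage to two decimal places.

Initially, labor force = 161.32 + 12.96 = 174.28 million, so u = 12.96/174.28 = 7.44%.
After the first change, employed falls and unemployed rises by 2.51; labor force unchanged → E = 158.81, U = 15.47, labor force = 174.28 million.
After the second change, unemployed falls and employed rises by 2.49; labor force unchanged → E = 161.30, U = 12.98, labor force = 174.28 million.
New unemployment rate = 12.98 / 174.28 = 7.45%.

New unemployment rate ≈ 7.45%.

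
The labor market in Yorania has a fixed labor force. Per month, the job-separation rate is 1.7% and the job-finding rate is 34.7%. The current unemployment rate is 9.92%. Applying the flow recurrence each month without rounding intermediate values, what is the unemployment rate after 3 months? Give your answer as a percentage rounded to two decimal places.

With a fixed labor force, u_{t+1} = u_t + s·(1−u_t) − f·u_t = u_t·(1−s−f) + s.
Here 1−s−f = 0.636 and s = 0.017.
u_1 = 0.099200 × 0.636 + 0.017 = 0.080091.
u_2 = 0.080091 × 0.636 + 0.017 = 0.067938.
u_3 = 0.067938 × 0.636 + 0.017 = 0.060209.

Unemployment rate after three months ≈ 6.02%.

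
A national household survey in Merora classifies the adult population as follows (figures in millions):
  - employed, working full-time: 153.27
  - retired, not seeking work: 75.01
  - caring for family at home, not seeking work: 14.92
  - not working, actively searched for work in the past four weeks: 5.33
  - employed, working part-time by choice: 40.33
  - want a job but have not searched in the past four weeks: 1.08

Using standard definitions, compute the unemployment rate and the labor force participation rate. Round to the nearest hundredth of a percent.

Employed = 153.27 + 40.33 = 193.60 million.
Unemployed = 5.33 million.
Labor force = 193.60 + 5.33 = 198.93 million.
Not in labor force = 75.01 + 14.92 + 1.08 = 91.01 million (those not working and not actively searching are outside the labor force — including those who want a job but have given up searching).
Civilian working-age population = 198.93 + 91.01 = 289.94 million.
Unemployment rate = 5.33 / 198.93 = 2.68%.
Labor force participation rate = 198.93 / 289.94 = 68.61%.

Unemployment rate ≈ 2.68%; labor force participation rate ≈ 68.61%.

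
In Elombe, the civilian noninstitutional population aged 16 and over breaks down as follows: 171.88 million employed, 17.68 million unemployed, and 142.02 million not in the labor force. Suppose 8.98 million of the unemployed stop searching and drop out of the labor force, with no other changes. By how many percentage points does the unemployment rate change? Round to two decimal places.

Initially, labor force = 171.88 + 17.68 = 189.56 million, so u = 17.68/189.56 = 9.33%.
After the change, unemployed and labor force both fall by 8.98 → E = 171.88, U = 8.70, labor force = 180.58 million.
New unemployment rate = 8.70 / 180.58 = 4.82%.
Change = 4.82% − 9.33% = −4.51 percentage points.

The unemployment rate changes by −4.51 percentage points.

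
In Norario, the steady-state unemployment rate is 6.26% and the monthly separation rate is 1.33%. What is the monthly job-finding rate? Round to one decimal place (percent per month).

From u* = s/(s+f): f = s·(1−u)/u.
f = 1.33 × (1 − 0.0626) / 0.0626 = 1.2467 / 0.0626 ≈ 19.9% per month.

Job-finding rate ≈ 19.9% per month.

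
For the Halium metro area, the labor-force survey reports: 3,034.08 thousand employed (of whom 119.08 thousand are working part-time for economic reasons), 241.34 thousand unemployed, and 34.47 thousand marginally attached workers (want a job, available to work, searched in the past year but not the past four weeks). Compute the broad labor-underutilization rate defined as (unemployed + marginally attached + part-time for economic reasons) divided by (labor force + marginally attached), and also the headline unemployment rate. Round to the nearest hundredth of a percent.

Broad underutilization rate ≈ 11.93%; headline unemployment rate ≈ 7.37%.

Labor force = 3,034.08 + 241.34 = 3,275.42 thousand.
Numerator = 241.34 + 34.47 + 119.08 = 394.89 thousand.
Denominator = 3,275.42 + 34.47 = 3,309.89 thousand.
Broad rate = 394.89 / 3,309.89 = 11.93%.
Headline unemployment rate = 241.34 / 3,275.42 = 7.37%.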